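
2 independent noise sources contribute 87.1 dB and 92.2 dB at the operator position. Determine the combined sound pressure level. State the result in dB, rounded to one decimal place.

93.4 dB

Incoherent sources combine by intensity addition: L_total = 10·log₁₀(Σ 10^(L_i/10)).
Σ 10^(L/10) = 10^(87.1/10) + 10^(92.2/10) = 2.172e+09.
L_total = 10·log₁₀(2.172e+09) = 93.37 dB.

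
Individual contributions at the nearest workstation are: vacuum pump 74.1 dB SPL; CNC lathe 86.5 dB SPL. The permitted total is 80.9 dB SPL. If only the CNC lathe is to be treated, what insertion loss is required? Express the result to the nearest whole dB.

Fixed contribution from the other source: Σ 10^(L/10) = 10^(74.1/10) = 2.570e+07 (74.10 dB SPL).
The limit corresponds to 10^(80.9/10) = 1.230e+08; subtracting the fixed part leaves 9.732e+07 for the CNC lathe, i.e. 79.88 dB SPL.
Required insertion loss = 86.5 − 79.88 = 6.62 dB.

7 dB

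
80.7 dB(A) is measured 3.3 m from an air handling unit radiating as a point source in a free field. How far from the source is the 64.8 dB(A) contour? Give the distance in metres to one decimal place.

Point-source spreading drops the level by 20·log₁₀(r₂/r₁); inverting, r₂/r₁ = 10^(ΔL/20).
r₂ = 3.3·10^((80.7−64.8)/20) = 3.3·10^(15.9/20) = 20.58 m.

20.6 m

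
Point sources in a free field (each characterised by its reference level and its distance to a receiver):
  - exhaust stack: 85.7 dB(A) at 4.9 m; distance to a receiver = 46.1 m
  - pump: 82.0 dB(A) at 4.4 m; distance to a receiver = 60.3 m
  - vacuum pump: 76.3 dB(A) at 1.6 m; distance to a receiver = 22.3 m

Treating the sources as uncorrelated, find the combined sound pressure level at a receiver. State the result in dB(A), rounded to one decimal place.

Propagate each source to the receiver with L = L_ref − 20·log₁₀(r/r_ref), then add intensities.
exhaust stack: 85.7 − 20·log₁₀(46.1/4.9) = 85.7 − 19.47 = 66.23 dB(A).
pump: 82.0 − 20·log₁₀(60.3/4.4) = 82.0 − 22.74 = 59.26 dB(A).
vacuum pump: 76.3 − 20·log₁₀(22.3/1.6) = 76.3 − 22.88 = 53.42 dB(A).
Σ 10^(L/10) = 5.261e+06 → L_total = 10·log₁₀(5.261e+06) = 67.21 dB(A).

67.2 dB(A)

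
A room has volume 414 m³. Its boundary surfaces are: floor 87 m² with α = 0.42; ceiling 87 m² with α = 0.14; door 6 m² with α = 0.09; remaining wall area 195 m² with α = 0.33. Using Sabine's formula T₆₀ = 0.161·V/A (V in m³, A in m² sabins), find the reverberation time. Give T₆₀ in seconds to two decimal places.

0.59 s

A = Σ Sᵢαᵢ = 87·0.42 + 87·0.14 + 6·0.09 + 195·0.33 = 113.61 m².
T₆₀ = 0.161·V/A = 0.161·414/113.61 = 0.587 s.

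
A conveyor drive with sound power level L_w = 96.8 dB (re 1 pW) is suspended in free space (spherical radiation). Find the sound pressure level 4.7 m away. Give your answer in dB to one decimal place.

Free-field spherical radiation: L_p = L_w − 10·log₁₀(4π·r²), r = 4.7 m.
4π·r² = 277.6 m², 10·log₁₀ of that is 24.434 dB.
L_p = 96.8 − 24.434 = 72.37 dB.

72.4 dB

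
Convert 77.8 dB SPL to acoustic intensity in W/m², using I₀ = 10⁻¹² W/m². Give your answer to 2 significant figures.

6.0e-05 W/m²

L = 10·log₁₀(I/I₀) ⇒ I = I₀·10^(L/10) = 10⁻¹² × 10^7.78.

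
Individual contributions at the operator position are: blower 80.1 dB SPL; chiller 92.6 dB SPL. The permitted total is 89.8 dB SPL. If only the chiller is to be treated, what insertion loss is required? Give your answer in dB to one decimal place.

The untreated sources together contribute 10^(80.1/10) = 1.023e+08, i.e. 80.10 dB SPL.
To meet 89.8 dB SPL overall, the treated chiller may contribute at most 10^(89.8/10) − 1.023e+08 = 8.527e+08, i.e. 89.31 dB SPL.
Required insertion loss = 92.6 − 89.31 = 3.29 dB.

3.3 dB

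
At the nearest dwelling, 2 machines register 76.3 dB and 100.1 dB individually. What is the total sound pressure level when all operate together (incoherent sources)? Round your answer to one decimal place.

For uncorrelated sources the intensities add, so convert each level to linear form, sum, and take 10·log₁₀ of the total.
Σ 10^(L/10) = 10^(76.3/10) + 10^(100.1/10) = 1.028e+10.
L_total = 10·log₁₀(1.028e+10) = 100.12 dB.

100.1 dB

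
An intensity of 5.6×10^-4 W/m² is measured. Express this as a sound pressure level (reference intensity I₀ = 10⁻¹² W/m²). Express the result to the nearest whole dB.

L = 10·log₁₀(I/I₀) = 10·log₁₀(5.6×10^-4/10⁻¹²) = 10·log₁₀(5.6×10^8).
L = 10·(0.7482 + 8) = 87.48 dB.

87 dB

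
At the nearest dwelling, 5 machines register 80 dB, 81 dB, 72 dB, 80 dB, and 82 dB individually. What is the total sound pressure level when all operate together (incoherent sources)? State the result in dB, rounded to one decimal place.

Incoherent sources combine by intensity addition: L_total = 10·log₁₀(Σ 10^(L_i/10)).
Σ 10^(L/10) = 10^(80/10) + 10^(81/10) + 10^(72/10) + 10^(80/10) + 10^(82/10) = 5.002e+08.
L_total = 10·log₁₀(5.002e+08) = 86.99 dB.

87.0 dB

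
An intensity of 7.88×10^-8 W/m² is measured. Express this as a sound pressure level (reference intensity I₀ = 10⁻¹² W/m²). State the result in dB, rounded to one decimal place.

49.0 dB

Dividing by I₀ shifts the exponent by 12: I/I₀ = 7.88×10^4.
L = 10·(0.8965 + 4) = 48.97 dB.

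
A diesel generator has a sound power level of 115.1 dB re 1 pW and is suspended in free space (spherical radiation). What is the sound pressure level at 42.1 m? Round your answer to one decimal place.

Free-field spherical radiation: L_p = L_w − 10·log₁₀(4π·r²), r = 42.1 m.
4π·r² = 2.227e+04 m², 10·log₁₀ of that is 43.478 dB.
L_p = 115.1 − 43.478 = 71.62 dB.

71.6 dB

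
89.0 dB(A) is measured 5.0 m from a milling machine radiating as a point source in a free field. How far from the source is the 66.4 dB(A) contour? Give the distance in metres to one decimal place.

For a point source L₁ − L₂ = 20·log₁₀(r₂/r₁), so r₂ = r₁·10^((L₁−L₂)/20).
r₂ = 5.0·10^((89.0−66.4)/20) = 5.0·10^(22.6/20) = 67.45 m.

67.4 m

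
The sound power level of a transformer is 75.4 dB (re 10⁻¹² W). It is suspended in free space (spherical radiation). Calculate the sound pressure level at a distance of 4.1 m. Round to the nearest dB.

The power spreads over a sphere of area 4π·r², so L_p = L_w − 10·log₁₀(4π·r²).
4π·r² = 211.2 m², 10·log₁₀ of that is 23.248 dB.
L_p = 75.4 − 23.248 = 52.15 dB.

52 dB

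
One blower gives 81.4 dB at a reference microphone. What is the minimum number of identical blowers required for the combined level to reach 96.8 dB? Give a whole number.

The shortfall is 96.8 − 81.4 = 15.4 dB, and N units add 10·log₁₀ N, so need 10·log₁₀ N ≥ 15.4.
N ≥ 10^(15.4/10) = 34.674, so N = 35.

35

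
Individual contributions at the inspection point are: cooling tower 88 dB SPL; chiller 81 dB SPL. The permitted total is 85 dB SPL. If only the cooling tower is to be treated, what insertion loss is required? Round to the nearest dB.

5 dB

Fixed contribution from the other source: Σ 10^(L/10) = 10^(81/10) = 1.259e+08 (81.00 dB SPL).
The limit corresponds to 10^(85/10) = 3.162e+08; subtracting the fixed part leaves 1.903e+08 for the cooling tower, i.e. 82.80 dB SPL.
Required insertion loss = 88 − 82.80 = 5.20 dB.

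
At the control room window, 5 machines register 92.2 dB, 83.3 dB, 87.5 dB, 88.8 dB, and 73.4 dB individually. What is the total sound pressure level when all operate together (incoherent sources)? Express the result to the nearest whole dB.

Incoherent sources combine by intensity addition: L_total = 10·log₁₀(Σ 10^(L_i/10)).
Σ 10^(L/10) = 10^(92.2/10) + 10^(83.3/10) + 10^(87.5/10) + 10^(88.8/10) + 10^(73.4/10) = 3.216e+09.
L_total = 10·log₁₀(3.216e+09) = 95.07 dB.

95 dB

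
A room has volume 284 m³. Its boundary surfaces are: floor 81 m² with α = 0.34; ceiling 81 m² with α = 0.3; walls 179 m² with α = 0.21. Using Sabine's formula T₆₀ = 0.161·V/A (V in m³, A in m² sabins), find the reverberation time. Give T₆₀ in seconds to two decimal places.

Summing Sᵢαᵢ: 81·0.34 + 81·0.3 + 179·0.21 = 89.43 m².
T₆₀ = 0.161·V/A = 0.161·284/89.43 = 0.511 s.

0.51 s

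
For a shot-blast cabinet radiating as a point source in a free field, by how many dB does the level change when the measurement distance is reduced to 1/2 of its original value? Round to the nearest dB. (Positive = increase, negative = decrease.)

Point-source spreading: ΔL = −20·log₁₀(r₂/r₁).
ΔL = −20·log₁₀(0.5) = +6.02 dB.

+6 dB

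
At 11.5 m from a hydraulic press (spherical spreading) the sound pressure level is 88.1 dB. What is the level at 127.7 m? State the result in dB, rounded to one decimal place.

Point-source attenuation: ΔL = 20·log₁₀(r₂/r₁) = 20·log₁₀(127.7/11.5) = 20.910 dB.
L₂ = 88.1 − 20·log₁₀(127.7/11.5) = 88.1 − 20.910 = 67.19 dB.

67.2 dB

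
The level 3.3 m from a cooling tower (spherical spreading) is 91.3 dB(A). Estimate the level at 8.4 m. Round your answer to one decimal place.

Spherical spreading from a point source gives a 20·log₁₀(r₂/r₁) drop.
L₂ = 91.3 − 20·log₁₀(8.4/3.3) = 91.3 − 8.115 = 83.18 dB(A).

83.2 dB(A)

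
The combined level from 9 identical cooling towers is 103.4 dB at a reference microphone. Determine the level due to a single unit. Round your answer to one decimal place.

93.9 dB

9 equal contributions raise the level by 10·log₁₀ 9 = 9.542 dB, so each unit alone gives 103.4 − 9.542.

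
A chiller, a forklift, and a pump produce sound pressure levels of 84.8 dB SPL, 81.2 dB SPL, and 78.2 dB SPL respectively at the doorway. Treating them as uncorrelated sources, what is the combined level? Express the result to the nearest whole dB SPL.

For uncorrelated sources the intensities add, so convert each level to linear form, sum, and take 10·log₁₀ of the total.
Σ 10^(L/10) = 10^(84.8/10) + 10^(81.2/10) + 10^(78.2/10) = 4.999e+08.
L_total = 10·log₁₀(4.999e+08) = 86.99 dB SPL.

87 dB SPL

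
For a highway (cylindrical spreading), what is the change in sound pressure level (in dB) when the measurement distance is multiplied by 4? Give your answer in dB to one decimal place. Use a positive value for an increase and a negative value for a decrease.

Line-source spreading: ΔL = −10·log₁₀(r₂/r₁).
ΔL = −10·log₁₀(4) = -6.02 dB.

-6.0 dB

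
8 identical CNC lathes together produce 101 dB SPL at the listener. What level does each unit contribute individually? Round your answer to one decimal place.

Dividing the total intensity by 8 lowers the level by 10·log₁₀ 8 = 9.031 dB: L₁ = 101 − 9.031.

92.0 dB SPL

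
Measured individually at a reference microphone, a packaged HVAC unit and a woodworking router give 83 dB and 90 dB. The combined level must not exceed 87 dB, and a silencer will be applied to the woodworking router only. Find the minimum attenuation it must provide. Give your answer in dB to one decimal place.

The untreated sources together contribute 10^(83/10) = 1.995e+08, i.e. 83.00 dB.
To meet 87 dB overall, the treated woodworking router may contribute at most 10^(87/10) − 1.995e+08 = 3.017e+08, i.e. 84.80 dB.
Required insertion loss = 90 − 84.80 = 5.20 dB.

5.2 dB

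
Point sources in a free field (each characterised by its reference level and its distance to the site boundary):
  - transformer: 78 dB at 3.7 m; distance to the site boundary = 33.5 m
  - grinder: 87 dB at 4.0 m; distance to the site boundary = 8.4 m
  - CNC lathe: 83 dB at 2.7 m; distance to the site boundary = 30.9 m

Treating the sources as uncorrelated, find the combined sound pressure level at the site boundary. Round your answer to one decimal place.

80.6 dB

First find each source's level at the receiver (point-source: −20·log₁₀(r/r_ref)), then combine on an intensity basis.
transformer: 78 − 20·log₁₀(33.5/3.7) = 78 − 19.14 = 58.86 dB.
grinder: 87 − 20·log₁₀(8.4/4.0) = 87 − 6.44 = 80.56 dB.
CNC lathe: 83 − 20·log₁₀(30.9/2.7) = 83 − 21.17 = 61.83 dB.
Σ 10^(L/10) = 1.159e+08 → L_total = 10·log₁₀(1.159e+08) = 80.64 dB.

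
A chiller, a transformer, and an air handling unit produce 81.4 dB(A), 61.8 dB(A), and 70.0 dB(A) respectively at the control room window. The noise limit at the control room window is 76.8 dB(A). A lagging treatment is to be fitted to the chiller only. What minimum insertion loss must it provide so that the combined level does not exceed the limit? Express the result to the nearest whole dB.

6 dB

The untreated sources together contribute 10^(61.8/10) + 10^(70.0/10) = 1.151e+07, i.e. 70.61 dB(A).
The limit corresponds to 10^(76.8/10) = 4.786e+07; subtracting the fixed part leaves 3.635e+07 for the chiller, i.e. 75.60 dB(A).
Required insertion loss = 81.4 − 75.60 = 5.80 dB.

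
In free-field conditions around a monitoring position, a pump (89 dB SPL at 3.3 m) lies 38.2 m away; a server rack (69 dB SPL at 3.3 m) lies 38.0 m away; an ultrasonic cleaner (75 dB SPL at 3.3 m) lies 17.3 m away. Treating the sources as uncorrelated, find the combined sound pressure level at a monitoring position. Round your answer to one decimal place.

68.5 dB SPL

First find each source's level at the receiver (point-source: −20·log₁₀(r/r_ref)), then combine on an intensity basis.
pump: 89 − 20·log₁₀(38.2/3.3) = 89 − 21.27 = 67.73 dB SPL.
server rack: 69 − 20·log₁₀(38.0/3.3) = 69 − 21.23 = 47.77 dB SPL.
ultrasonic cleaner: 75 − 20·log₁₀(17.3/3.3) = 75 − 14.39 = 60.61 dB SPL.
Σ 10^(L/10) = 7.138e+06 → L_total = 10·log₁₀(7.138e+06) = 68.54 dB SPL.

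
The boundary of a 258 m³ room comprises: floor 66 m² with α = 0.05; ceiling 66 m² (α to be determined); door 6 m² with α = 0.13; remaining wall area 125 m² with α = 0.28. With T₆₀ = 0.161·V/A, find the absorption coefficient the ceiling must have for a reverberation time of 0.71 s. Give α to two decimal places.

0.29

A = 0.161·V/T₆₀ = 0.161·258/0.71 = 58.50 m² sabins.
Absorption from the other surfaces = 66·0.05 + 6·0.13 + 125·0.28 = 39.08 m², so the ceiling must supply 19.42 m² over 66 m².
α = 19.42/66 = 0.294.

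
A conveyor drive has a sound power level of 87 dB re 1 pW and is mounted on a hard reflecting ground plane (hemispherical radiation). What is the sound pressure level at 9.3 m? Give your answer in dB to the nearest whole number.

60 dB

L_p = L_w − 10·log₁₀(2π·r²) with r = 9.3 m.
2π·r² = 543.4 m², 10·log₁₀ of that is 27.351 dB.
L_p = 87 − 27.351 = 59.65 dB.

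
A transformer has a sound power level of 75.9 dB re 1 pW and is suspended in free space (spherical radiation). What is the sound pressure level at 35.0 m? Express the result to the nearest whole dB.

34 dB

Free-field spherical radiation: L_p = L_w − 10·log₁₀(4π·r²), r = 35.0 m.
4π·r² = 1.539e+04 m², 10·log₁₀ of that is 41.873 dB.
L_p = 75.9 − 41.873 = 34.03 dB.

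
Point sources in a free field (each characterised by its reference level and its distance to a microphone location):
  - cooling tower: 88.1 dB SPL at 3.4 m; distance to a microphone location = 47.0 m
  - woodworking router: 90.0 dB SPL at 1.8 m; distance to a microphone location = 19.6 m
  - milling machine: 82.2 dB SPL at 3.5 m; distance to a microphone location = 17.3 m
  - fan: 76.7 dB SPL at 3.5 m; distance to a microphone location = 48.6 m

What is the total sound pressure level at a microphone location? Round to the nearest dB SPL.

Propagate each source to the receiver with L = L_ref − 20·log₁₀(r/r_ref), then add intensities.
cooling tower: 88.1 − 20·log₁₀(47.0/3.4) = 88.1 − 22.81 = 65.29 dB SPL.
woodworking router: 90.0 − 20·log₁₀(19.6/1.8) = 90.0 − 20.74 = 69.26 dB SPL.
milling machine: 82.2 − 20·log₁₀(17.3/3.5) = 82.2 − 13.88 = 68.32 dB SPL.
fan: 76.7 − 20·log₁₀(48.6/3.5) = 76.7 − 22.85 = 53.85 dB SPL.
Σ 10^(L/10) = 1.885e+07 → L_total = 10·log₁₀(1.885e+07) = 72.75 dB SPL.

73 dB SPL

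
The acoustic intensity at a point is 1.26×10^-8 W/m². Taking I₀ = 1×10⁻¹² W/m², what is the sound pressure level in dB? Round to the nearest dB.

I/I₀ = 1.26×10^-8/10⁻¹² = 1.26×10^4, and L = 10·log₁₀(I/I₀).
L = 10·(0.1004 + 4) = 41.00 dB.

41 dB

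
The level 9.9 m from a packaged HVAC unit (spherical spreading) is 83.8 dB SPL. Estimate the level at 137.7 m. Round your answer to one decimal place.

For a point source, L₂ = L₁ − 20·log₁₀(r₂/r₁).
L₂ = 83.8 − 20·log₁₀(137.7/9.9) = 83.8 − 22.866 = 60.93 dB SPL.

60.9 dB SPL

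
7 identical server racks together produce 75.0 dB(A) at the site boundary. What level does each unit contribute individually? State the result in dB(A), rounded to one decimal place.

Dividing the total intensity by 7 lowers the level by 10·log₁₀ 7 = 8.451 dB: L₁ = 75.0 − 8.451.

66.5 dB(A)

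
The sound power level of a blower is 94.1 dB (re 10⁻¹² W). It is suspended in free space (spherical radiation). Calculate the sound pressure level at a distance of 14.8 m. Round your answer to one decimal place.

59.7 dB

Free-field spherical radiation: L_p = L_w − 10·log₁₀(4π·r²), r = 14.8 m.
4π·r² = 2753 m², 10·log₁₀ of that is 34.397 dB.
L_p = 94.1 − 34.397 = 59.70 dB.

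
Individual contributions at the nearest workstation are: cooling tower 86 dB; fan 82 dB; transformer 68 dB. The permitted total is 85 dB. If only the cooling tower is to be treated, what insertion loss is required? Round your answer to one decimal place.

Everything except the cooling tower sums to 10^(82/10) + 10^(68/10) = 1.648e+08 in linear terms, 82.17 dB.
The limit corresponds to 10^(85/10) = 3.162e+08; subtracting the fixed part leaves 1.514e+08 for the cooling tower, i.e. 81.80 dB.
So the cooling tower must be reduced from 86 to 81.80 dB: IL = 4.20 dB.

4.2 dB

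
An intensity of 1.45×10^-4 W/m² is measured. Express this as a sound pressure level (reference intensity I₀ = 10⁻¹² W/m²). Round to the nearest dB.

I/I₀ = 1.45×10^-4/10⁻¹² = 1.45×10^8, and L = 10·log₁₀(I/I₀).
L = 10·(0.1614 + 8) = 81.61 dB.

82 dB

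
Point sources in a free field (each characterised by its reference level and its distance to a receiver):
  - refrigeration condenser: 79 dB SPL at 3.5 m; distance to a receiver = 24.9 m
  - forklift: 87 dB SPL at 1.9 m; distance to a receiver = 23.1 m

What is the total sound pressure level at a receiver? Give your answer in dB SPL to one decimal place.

Apply inverse-square spreading to bring every level to the receiver, then sum 10^(L/10).
refrigeration condenser: 79 − 20·log₁₀(24.9/3.5) = 79 − 17.04 = 61.96 dB SPL.
forklift: 87 − 20·log₁₀(23.1/1.9) = 87 − 21.70 = 65.30 dB SPL.
Σ 10^(L/10) = 4.960e+06 → L_total = 10·log₁₀(4.960e+06) = 66.95 dB SPL.

67.0 dB SPL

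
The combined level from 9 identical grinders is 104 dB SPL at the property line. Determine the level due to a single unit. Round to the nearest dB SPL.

9 equal contributions raise the level by 10·log₁₀ 9 = 9.542 dB, so each unit alone gives 104 − 9.542.

94 dB SPL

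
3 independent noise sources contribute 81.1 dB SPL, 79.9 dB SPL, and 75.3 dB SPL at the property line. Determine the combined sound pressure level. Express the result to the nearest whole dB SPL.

Incoherent sources combine by intensity addition: L_total = 10·log₁₀(Σ 10^(L_i/10)).
Σ 10^(L/10) = 10^(81.1/10) + 10^(79.9/10) + 10^(75.3/10) = 2.604e+08.
L_total = 10·log₁₀(2.604e+08) = 84.16 dB SPL.

84 dB SPL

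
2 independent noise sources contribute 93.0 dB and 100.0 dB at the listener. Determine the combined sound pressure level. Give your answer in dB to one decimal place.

100.8 dB

For uncorrelated sources the intensities add, so convert each level to linear form, sum, and take 10·log₁₀ of the total.
Σ 10^(L/10) = 10^(93.0/10) + 10^(100.0/10) = 1.200e+10.
L_total = 10·log₁₀(1.200e+10) = 100.79 dB.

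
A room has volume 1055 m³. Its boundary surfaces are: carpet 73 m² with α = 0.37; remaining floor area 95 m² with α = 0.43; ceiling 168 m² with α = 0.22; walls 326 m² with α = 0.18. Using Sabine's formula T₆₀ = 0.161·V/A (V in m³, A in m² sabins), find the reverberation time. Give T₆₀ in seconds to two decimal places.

1.04 s

Total absorption A = 73·0.37 + 95·0.43 + 168·0.22 + 326·0.18 = 163.50 m² sabins.
T₆₀ = 0.161 × 1055 / 163.50 = 1.039 s.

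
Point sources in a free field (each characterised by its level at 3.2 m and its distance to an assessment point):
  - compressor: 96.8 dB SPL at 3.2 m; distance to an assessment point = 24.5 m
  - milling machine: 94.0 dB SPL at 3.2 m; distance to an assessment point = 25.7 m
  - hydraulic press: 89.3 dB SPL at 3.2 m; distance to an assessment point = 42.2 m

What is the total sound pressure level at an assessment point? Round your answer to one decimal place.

81.0 dB SPL

First find each source's level at the receiver (point-source: −20·log₁₀(r/r_ref)), then combine on an intensity basis.
compressor: 96.8 − 20·log₁₀(24.5/3.2) = 96.8 − 17.68 = 79.12 dB SPL.
milling machine: 94.0 − 20·log₁₀(25.7/3.2) = 94.0 − 18.10 = 75.90 dB SPL.
hydraulic press: 89.3 − 20·log₁₀(42.2/3.2) = 89.3 − 22.40 = 66.90 dB SPL.
Σ 10^(L/10) = 1.255e+08 → L_total = 10·log₁₀(1.255e+08) = 80.99 dB SPL.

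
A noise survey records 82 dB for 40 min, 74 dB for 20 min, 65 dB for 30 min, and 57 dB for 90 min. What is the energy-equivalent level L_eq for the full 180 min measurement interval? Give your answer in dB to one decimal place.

75.9 dB

The energy average is taken in the linear domain: L_eq = 10·log₁₀[(Σ tᵢ·10^(Lᵢ/10))/T], T = 180 min.
Σ tᵢ·10^(Lᵢ/10) = 40·10^(82/10) + 20·10^(74/10) + 30·10^(65/10) + 90·10^(57/10) = 6.982e+09.
L_eq = 10·log₁₀(6.982e+09/180) = 75.89 dB.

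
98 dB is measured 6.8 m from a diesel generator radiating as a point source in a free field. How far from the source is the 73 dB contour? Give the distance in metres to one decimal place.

120.9 m

For a point source L₁ − L₂ = 20·log₁₀(r₂/r₁), so r₂ = r₁·10^((L₁−L₂)/20).
r₂ = 6.8·10^((98−73)/20) = 6.8·10^(25.0/20) = 120.92 m.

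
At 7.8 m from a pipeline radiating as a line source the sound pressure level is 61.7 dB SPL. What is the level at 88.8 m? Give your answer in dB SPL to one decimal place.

51.1 dB SPL

Cylindrical spreading from a line source gives a 10·log₁₀(r₂/r₁) drop.
L₂ = 61.7 − 10·log₁₀(88.8/7.8) = 61.7 − 10.563 = 51.14 dB SPL.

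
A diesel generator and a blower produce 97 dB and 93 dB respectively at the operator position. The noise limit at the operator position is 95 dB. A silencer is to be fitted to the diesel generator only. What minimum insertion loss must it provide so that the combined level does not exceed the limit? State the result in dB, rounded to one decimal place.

6.3 dB

Everything except the diesel generator sums to 10^(93/10) = 1.995e+09 in linear terms, 93.00 dB.
To meet 95 dB overall, the treated diesel generator may contribute at most 10^(95/10) − 1.995e+09 = 1.167e+09, i.e. 90.67 dB.
Required insertion loss = 97 − 90.67 = 6.33 dB.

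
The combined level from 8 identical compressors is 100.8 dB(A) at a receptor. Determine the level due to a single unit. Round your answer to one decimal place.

For N identical incoherent sources L_total = L₁ + 10·log₁₀ N, so L₁ = 100.8 − 10·log₁₀(8) = 100.8 − 9.031.

91.8 dB(A)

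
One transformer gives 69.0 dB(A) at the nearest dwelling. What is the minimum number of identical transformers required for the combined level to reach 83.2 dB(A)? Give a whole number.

27

N identical sources give L₁ + 10·log₁₀ N, so require 10·log₁₀ N ≥ 83.2 − 69.0 = 14.2 dB.
N ≥ 10^(14.2/10) = 26.303, so N = 27.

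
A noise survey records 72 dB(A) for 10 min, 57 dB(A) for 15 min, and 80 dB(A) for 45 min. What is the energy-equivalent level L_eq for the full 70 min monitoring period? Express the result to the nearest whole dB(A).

78 dB(A)

The energy average is taken in the linear domain: L_eq = 10·log₁₀[(Σ tᵢ·10^(Lᵢ/10))/T], T = 70 min.
Σ tᵢ·10^(Lᵢ/10) = 10·10^(72/10) + 15·10^(57/10) + 45·10^(80/10) = 4.666e+09.
L_eq = 10·log₁₀(4.666e+09/70) = 78.24 dB(A).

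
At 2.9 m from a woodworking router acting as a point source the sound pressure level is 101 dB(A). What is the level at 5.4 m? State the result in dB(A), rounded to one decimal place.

Point-source attenuation: ΔL = 20·log₁₀(r₂/r₁) = 20·log₁₀(5.4/2.9) = 5.400 dB.
L₂ = 101 − 20·log₁₀(5.4/2.9) = 101 − 5.400 = 95.60 dB(A).

95.6 dB(A)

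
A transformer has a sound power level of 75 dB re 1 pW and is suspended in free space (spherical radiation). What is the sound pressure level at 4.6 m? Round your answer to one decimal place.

Free-field spherical radiation: L_p = L_w − 10·log₁₀(4π·r²), r = 4.6 m.
4π·r² = 265.9 m², 10·log₁₀ of that is 24.247 dB.
L_p = 75 − 24.247 = 50.75 dB.

50.8 dB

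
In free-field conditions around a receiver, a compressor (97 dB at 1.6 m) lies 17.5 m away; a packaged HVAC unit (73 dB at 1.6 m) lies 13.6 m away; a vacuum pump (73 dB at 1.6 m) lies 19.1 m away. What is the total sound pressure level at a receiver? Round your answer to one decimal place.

76.3 dB

Apply inverse-square spreading to bring every level to the receiver, then sum 10^(L/10).
compressor: 97 − 20·log₁₀(17.5/1.6) = 97 − 20.78 = 76.22 dB.
packaged HVAC unit: 73 − 20·log₁₀(13.6/1.6) = 73 − 18.59 = 54.41 dB.
vacuum pump: 73 − 20·log₁₀(19.1/1.6) = 73 − 21.54 = 51.46 dB.
Σ 10^(L/10) = 4.231e+07 → L_total = 10·log₁₀(4.231e+07) = 76.26 dB.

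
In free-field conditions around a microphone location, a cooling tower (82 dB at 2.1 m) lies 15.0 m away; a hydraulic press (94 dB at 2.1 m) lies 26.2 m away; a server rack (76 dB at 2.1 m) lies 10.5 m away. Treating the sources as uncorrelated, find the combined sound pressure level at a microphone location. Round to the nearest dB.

73 dB

Apply inverse-square spreading to bring every level to the receiver, then sum 10^(L/10).
cooling tower: 82 − 20·log₁₀(15.0/2.1) = 82 − 17.08 = 64.92 dB.
hydraulic press: 94 − 20·log₁₀(26.2/2.1) = 94 − 21.92 = 72.08 dB.
server rack: 76 − 20·log₁₀(10.5/2.1) = 76 − 13.98 = 62.02 dB.
Σ 10^(L/10) = 2.084e+07 → L_total = 10·log₁₀(2.084e+07) = 73.19 dB.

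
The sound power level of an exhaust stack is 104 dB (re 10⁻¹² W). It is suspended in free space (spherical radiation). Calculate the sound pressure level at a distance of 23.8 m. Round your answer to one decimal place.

Free-field spherical radiation: L_p = L_w − 10·log₁₀(4π·r²), r = 23.8 m.
4π·r² = 7118 m², 10·log₁₀ of that is 38.524 dB.
L_p = 104 − 38.524 = 65.48 dB.

65.5 dB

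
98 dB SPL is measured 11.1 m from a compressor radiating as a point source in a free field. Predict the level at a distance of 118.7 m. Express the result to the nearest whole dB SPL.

For a point source, L₂ = L₁ − 20·log₁₀(r₂/r₁).
L₂ = 98 − 20·log₁₀(118.7/11.1) = 98 − 20.583 = 77.42 dB SPL.

77 dB SPL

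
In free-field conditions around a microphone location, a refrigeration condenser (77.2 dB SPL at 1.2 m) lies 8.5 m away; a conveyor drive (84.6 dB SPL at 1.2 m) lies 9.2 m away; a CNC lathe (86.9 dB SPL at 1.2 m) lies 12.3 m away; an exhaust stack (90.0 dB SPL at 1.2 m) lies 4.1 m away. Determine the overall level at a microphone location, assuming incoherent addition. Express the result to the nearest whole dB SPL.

80 dB SPL

First find each source's level at the receiver (point-source: −20·log₁₀(r/r_ref)), then combine on an intensity basis.
refrigeration condenser: 77.2 − 20·log₁₀(8.5/1.2) = 77.2 − 17.00 = 60.20 dB SPL.
conveyor drive: 84.6 − 20·log₁₀(9.2/1.2) = 84.6 − 17.69 = 66.91 dB SPL.
CNC lathe: 86.9 − 20·log₁₀(12.3/1.2) = 86.9 − 20.21 = 66.69 dB SPL.
exhaust stack: 90.0 − 20·log₁₀(4.1/1.2) = 90.0 − 10.67 = 79.33 dB SPL.
Σ 10^(L/10) = 9.628e+07 → L_total = 10·log₁₀(9.628e+07) = 79.84 dB SPL.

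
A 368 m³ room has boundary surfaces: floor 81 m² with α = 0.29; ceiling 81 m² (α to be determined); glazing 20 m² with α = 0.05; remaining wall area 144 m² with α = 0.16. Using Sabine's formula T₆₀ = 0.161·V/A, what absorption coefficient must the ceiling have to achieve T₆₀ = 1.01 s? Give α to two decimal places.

From T₆₀ = 0.161·V/A, the target T₆₀ = 1.01 s needs A = 0.161·368/1.01 = 58.66 m².
Absorption from the other surfaces = 81·0.29 + 20·0.05 + 144·0.16 = 47.53 m², so the ceiling must supply 11.13 m² over 81 m².
α = 11.13/81 = 0.137.

0.14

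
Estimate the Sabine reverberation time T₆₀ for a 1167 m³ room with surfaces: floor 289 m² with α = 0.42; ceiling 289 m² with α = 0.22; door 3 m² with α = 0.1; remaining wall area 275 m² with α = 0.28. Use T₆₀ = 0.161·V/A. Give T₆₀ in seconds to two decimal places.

0.72 s

Summing Sᵢαᵢ: 289·0.42 + 289·0.22 + 3·0.1 + 275·0.28 = 262.26 m².
T₆₀ = 0.161·V/A = 0.161·1167/262.26 = 0.716 s.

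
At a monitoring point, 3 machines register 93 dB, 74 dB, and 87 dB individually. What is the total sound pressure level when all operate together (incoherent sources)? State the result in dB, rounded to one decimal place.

For uncorrelated sources the intensities add, so convert each level to linear form, sum, and take 10·log₁₀ of the total.
Σ 10^(L/10) = 10^(93/10) + 10^(74/10) + 10^(87/10) = 2.522e+09.
L_total = 10·log₁₀(2.522e+09) = 94.02 dB.

94.0 dB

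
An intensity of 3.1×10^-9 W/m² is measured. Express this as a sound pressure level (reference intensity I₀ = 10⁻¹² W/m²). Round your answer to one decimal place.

I/I₀ = 3.1×10^-9/10⁻¹² = 3.1×10^3, and L = 10·log₁₀(I/I₀).
L = 10·(0.4914 + 3) = 34.91 dB.

34.9 dB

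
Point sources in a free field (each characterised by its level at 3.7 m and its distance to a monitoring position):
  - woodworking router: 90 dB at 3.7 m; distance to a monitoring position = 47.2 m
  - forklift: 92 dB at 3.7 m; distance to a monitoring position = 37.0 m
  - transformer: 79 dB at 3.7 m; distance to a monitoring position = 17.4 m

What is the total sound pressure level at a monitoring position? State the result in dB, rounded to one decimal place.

Apply inverse-square spreading to bring every level to the receiver, then sum 10^(L/10).
woodworking router: 90 − 20·log₁₀(47.2/3.7) = 90 − 22.11 = 67.89 dB.
forklift: 92 − 20·log₁₀(37.0/3.7) = 92 − 20.00 = 72.00 dB.
transformer: 79 − 20·log₁₀(17.4/3.7) = 79 − 13.45 = 65.55 dB.
Σ 10^(L/10) = 2.559e+07 → L_total = 10·log₁₀(2.559e+07) = 74.08 dB.

74.1 dB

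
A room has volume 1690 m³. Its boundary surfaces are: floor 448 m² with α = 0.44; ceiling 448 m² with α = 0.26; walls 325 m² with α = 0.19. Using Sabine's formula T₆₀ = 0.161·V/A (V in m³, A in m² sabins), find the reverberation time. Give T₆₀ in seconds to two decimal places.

0.72 s

Summing Sᵢαᵢ: 448·0.44 + 448·0.26 + 325·0.19 = 375.35 m².
T₆₀ = 0.161·V/A = 0.161·1690/375.35 = 0.725 s.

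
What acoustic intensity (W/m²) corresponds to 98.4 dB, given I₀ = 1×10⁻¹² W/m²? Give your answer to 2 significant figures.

I = I₀·10^(L/10) = 10⁻¹² × 10^(98.4/10) = 10^(-2.160).

0.0069 W/m²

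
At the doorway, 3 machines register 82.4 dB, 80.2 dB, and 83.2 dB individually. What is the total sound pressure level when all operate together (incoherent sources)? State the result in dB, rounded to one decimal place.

For uncorrelated sources the intensities add, so convert each level to linear form, sum, and take 10·log₁₀ of the total.
Σ 10^(L/10) = 10^(82.4/10) + 10^(80.2/10) + 10^(83.2/10) = 4.874e+08.
L_total = 10·log₁₀(4.874e+08) = 86.88 dB.

86.9 dB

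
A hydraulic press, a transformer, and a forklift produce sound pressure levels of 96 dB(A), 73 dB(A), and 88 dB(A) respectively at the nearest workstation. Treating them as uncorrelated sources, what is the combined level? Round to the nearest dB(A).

97 dB(A)

Incoherent sources combine by intensity addition: L_total = 10·log₁₀(Σ 10^(L_i/10)).
Σ 10^(L/10) = 10^(96/10) + 10^(73/10) + 10^(88/10) = 4.632e+09.
L_total = 10·log₁₀(4.632e+09) = 96.66 dB(A).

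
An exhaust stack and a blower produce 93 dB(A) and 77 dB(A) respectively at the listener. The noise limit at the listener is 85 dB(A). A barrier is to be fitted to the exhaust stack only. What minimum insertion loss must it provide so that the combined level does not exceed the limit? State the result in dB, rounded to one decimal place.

8.7 dB

Everything except the exhaust stack sums to 10^(77/10) = 5.012e+07 in linear terms, 77.00 dB(A).
The limit corresponds to 10^(85/10) = 3.162e+08; subtracting the fixed part leaves 2.661e+08 for the exhaust stack, i.e. 84.25 dB(A).
Required insertion loss = 93 − 84.25 = 8.75 dB.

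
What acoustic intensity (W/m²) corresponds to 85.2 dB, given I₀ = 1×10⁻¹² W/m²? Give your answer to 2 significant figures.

I = I₀·10^(L/10) = 10⁻¹² × 10^(85.2/10) = 10^(-3.480).

0.00033 W/m²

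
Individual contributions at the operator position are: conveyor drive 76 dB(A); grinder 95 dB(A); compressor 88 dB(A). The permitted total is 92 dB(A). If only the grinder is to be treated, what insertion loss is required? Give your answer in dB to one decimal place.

The untreated sources together contribute 10^(76/10) + 10^(88/10) = 6.708e+08, i.e. 88.27 dB(A).
The limit corresponds to 10^(92/10) = 1.585e+09; subtracting the fixed part leaves 9.141e+08 for the grinder, i.e. 89.61 dB(A).
So the grinder must be reduced from 95 to 89.61 dB(A): IL = 5.39 dB.

5.4 dB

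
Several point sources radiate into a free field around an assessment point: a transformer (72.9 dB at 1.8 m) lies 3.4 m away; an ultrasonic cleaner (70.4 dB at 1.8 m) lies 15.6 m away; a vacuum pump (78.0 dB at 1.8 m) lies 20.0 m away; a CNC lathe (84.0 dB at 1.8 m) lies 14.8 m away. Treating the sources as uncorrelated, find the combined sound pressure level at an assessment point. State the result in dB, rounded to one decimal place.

First find each source's level at the receiver (point-source: −20·log₁₀(r/r_ref)), then combine on an intensity basis.
transformer: 72.9 − 20·log₁₀(3.4/1.8) = 72.9 − 5.52 = 67.38 dB.
ultrasonic cleaner: 70.4 − 20·log₁₀(15.6/1.8) = 70.4 − 18.76 = 51.64 dB.
vacuum pump: 78.0 − 20·log₁₀(20.0/1.8) = 78.0 − 20.92 = 57.08 dB.
CNC lathe: 84.0 − 20·log₁₀(14.8/1.8) = 84.0 − 18.30 = 65.70 dB.
Σ 10^(L/10) = 9.838e+06 → L_total = 10·log₁₀(9.838e+06) = 69.93 dB.

69.9 dB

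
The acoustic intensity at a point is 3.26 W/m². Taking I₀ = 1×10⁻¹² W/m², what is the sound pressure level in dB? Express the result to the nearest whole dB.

L = 10·log₁₀(I/I₀) = 10·log₁₀(3.26/10⁻¹²) = 10·log₁₀(3.26×10^12).
L = 10·(0.5132 + 12) = 125.13 dB.

125 dB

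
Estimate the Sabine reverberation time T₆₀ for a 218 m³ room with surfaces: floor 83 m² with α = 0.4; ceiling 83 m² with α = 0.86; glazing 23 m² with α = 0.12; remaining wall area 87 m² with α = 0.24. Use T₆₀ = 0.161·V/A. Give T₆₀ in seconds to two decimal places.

0.27 s

Summing Sᵢαᵢ: 83·0.4 + 83·0.86 + 23·0.12 + 87·0.24 = 128.22 m².
T₆₀ = 0.161 × 218 / 128.22 = 0.274 s.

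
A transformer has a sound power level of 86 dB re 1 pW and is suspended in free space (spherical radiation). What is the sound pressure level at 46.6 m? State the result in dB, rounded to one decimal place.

L_p = L_w − 10·log₁₀(4π·r²) with r = 46.6 m.
4π·r² = 2.729e+04 m², 10·log₁₀ of that is 44.360 dB.
L_p = 86 − 44.360 = 41.64 dB.

41.6 dB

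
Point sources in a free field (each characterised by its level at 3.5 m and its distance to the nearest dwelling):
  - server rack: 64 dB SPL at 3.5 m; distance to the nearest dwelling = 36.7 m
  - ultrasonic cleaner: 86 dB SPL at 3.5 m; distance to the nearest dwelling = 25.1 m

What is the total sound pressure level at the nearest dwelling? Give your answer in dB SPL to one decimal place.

68.9 dB SPL

First find each source's level at the receiver (point-source: −20·log₁₀(r/r_ref)), then combine on an intensity basis.
server rack: 64 − 20·log₁₀(36.7/3.5) = 64 − 20.41 = 43.59 dB SPL.
ultrasonic cleaner: 86 − 20·log₁₀(25.1/3.5) = 86 − 17.11 = 68.89 dB SPL.
Σ 10^(L/10) = 7.764e+06 → L_total = 10·log₁₀(7.764e+06) = 68.90 dB SPL.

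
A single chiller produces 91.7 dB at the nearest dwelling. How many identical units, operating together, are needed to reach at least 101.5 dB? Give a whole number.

10

Need L₁ + 10·log₁₀ N ≥ 101.5, i.e. log₁₀ N ≥ 0.98.
N ≥ 10^(9.8/10) = 9.550, so N = 10.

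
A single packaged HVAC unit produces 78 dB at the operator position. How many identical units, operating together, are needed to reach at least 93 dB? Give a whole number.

The shortfall is 93 − 78 = 15.0 dB, and N units add 10·log₁₀ N, so need 10·log₁₀ N ≥ 15.0.
N ≥ 10^(15.0/10) = 31.623, so N = 32.

32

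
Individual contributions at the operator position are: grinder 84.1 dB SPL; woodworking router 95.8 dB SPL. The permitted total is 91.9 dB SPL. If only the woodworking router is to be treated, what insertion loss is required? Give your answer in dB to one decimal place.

Everything except the woodworking router sums to 10^(84.1/10) = 2.570e+08 in linear terms, 84.10 dB SPL.
To meet 91.9 dB SPL overall, the treated woodworking router may contribute at most 10^(91.9/10) − 2.570e+08 = 1.292e+09, i.e. 91.11 dB SPL.
Required insertion loss = 95.8 − 91.11 = 4.69 dB.

4.7 dB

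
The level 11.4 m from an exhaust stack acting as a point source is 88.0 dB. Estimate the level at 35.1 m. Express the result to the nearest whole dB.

Point-source attenuation: ΔL = 20·log₁₀(r₂/r₁) = 20·log₁₀(35.1/11.4) = 9.768 dB.
L₂ = 88.0 − 20·log₁₀(35.1/11.4) = 88.0 − 9.768 = 78.23 dB.

78 dB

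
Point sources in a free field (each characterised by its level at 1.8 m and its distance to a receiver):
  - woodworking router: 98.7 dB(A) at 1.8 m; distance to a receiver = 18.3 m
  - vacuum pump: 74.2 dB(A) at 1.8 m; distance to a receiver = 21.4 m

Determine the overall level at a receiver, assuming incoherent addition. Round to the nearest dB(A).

First find each source's level at the receiver (point-source: −20·log₁₀(r/r_ref)), then combine on an intensity basis.
woodworking router: 98.7 − 20·log₁₀(18.3/1.8) = 98.7 − 20.14 = 78.56 dB(A).
vacuum pump: 74.2 − 20·log₁₀(21.4/1.8) = 74.2 − 21.50 = 52.70 dB(A).
Σ 10^(L/10) = 7.191e+07 → L_total = 10·log₁₀(7.191e+07) = 78.57 dB(A).

79 dB(A)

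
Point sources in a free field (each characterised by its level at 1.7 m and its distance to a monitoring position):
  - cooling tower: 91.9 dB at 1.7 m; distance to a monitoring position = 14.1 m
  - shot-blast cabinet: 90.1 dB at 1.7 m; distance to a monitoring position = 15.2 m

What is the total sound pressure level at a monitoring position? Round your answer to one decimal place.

Propagate each source to the receiver with L = L_ref − 20·log₁₀(r/r_ref), then add intensities.
cooling tower: 91.9 − 20·log₁₀(14.1/1.7) = 91.9 − 18.38 = 73.52 dB.
shot-blast cabinet: 90.1 − 20·log₁₀(15.2/1.7) = 90.1 − 19.03 = 71.07 dB.
Σ 10^(L/10) = 3.531e+07 → L_total = 10·log₁₀(3.531e+07) = 75.48 dB.

75.5 dB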